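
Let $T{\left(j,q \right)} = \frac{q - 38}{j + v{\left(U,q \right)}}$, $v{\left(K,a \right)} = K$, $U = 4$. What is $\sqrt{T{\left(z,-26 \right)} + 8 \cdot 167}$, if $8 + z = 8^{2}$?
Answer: $\frac{2 \sqrt{75090}}{15} \approx 36.537$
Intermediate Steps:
$z = 56$ ($z = -8 + 8^{2} = -8 + 64 = 56$)
$T{\left(j,q \right)} = \frac{-38 + q}{4 + j}$ ($T{\left(j,q \right)} = \frac{q - 38}{j + 4} = \frac{-38 + q}{4 + j}$)
$\sqrt{T{\left(z,-26 \right)} + 8 \cdot 167} = \sqrt{\frac{-38 - 26}{4 + 56} + 8 \cdot 167} = \sqrt{\frac{1}{60} \left(-64\right) + 1336} = \sqrt{- \frac{16}{15} + 1336} = \sqrt{\frac{20024}{15}} = \frac{2 \sqrt{75090}}{15}$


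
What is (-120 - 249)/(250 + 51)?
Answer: -369/301 ≈ -1.2259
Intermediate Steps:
(-120 - 249)/(250 + 51) = -369/301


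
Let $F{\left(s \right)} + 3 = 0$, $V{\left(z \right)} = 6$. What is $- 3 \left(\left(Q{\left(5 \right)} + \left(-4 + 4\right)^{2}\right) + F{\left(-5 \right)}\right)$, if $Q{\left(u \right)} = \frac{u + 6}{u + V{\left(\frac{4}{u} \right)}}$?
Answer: $6$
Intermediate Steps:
$Q{\left(u \right)} = 1$ ($Q{\left(u \right)} = \frac{u + 6}{u + 6} = \frac{6 + u}{6 + u} = 1$)
$F{\left(s \right)} = -3$ ($F{\left(s \right)} = -3 + 0 = -3$)
$- 3 \left(\left(Q{\left(5 \right)} + \left(-4 + 4\right)^{2}\right) + F{\left(-5 \right)}\right) = - 3 \left(\left(1 + \left(-4 + 4\right)^{2}\right) - 3\right) = - 3 \left(\left(1 + 0^{2}\right) - 3\right) = - 3 \left(\left(1 + 0\right) - 3\right) = - 3 \left(1 - 3\right) = \left(-3\right) \left(-2\right) = 6$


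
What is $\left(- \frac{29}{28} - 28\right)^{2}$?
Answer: $\frac{660969}{784} \approx 843.07$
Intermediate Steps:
$\left(- \frac{29}{28} - 28\right)^{2} = \left(- \frac{813}{28}\right)^{2} = \frac{660969}{784}$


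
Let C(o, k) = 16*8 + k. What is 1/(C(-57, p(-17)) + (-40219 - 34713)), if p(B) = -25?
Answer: -1/74829 ≈ -1.3364e-5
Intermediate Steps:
C(o, k) = 128 + k
1/(C(-57, p(-17)) + (-40219 - 34713)) = 1/((128 - 25) + (-40219 - 34713)) = 1/(103 - 74932) = 1/(-74829) = -1/74829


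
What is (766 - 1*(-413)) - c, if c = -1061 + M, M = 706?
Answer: 1534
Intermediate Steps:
c = -355 (c = -1061 + 706 = -355)
(766 - 1*(-413)) - c = (766 - 1*(-413)) - 1*(-355) = (766 + 413) + 355 = 1179 + 355 = 1534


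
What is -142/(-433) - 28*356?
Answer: -4316002/433 ≈ -9967.7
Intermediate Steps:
-142/(-433) - 28*356 = -142*(-1/433) - 9968 = 142/433 - 9968 = -4316002/433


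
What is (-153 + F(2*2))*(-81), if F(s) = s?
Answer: 12069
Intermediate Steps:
(-153 + F(2*2))*(-81) = (-153 + 2*2)*(-81) = (-153 + 4)*(-81) = -149*(-81) = 12069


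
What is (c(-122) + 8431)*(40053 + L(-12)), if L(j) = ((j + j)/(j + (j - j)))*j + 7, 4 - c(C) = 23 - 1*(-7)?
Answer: 336502580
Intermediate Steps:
c(C) = -26 (c(C) = 4 - (23 - 1*(-7)) = 4 - (23 + 7) = 4 - 1*30 = 4 - 30 = -26)
L(j) = 7 + 2*j (L(j) = ((2*j)/(j + 0))*j + 7 = ((2*j)/j)*j + 7 = 2*j + 7 = 7 + 2*j)
(c(-122) + 8431)*(40053 + L(-12)) = (-26 + 8431)*(40053 + (7 + 2*(-12))) = 8405*(40053 + (7 - 24)) = 8405*(40053 - 17) = 8405*40036 = 336502580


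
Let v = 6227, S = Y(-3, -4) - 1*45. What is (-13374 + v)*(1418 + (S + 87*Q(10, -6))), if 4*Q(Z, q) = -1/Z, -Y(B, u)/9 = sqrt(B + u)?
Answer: -391891451/40 + 64323*I*sqrt(7) ≈ -9.7973e+6 + 1.7018e+5*I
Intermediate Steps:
Y(B, u) = -9*sqrt(B + u)
Q(Z, q) = -1/(4*Z) (Q(Z, q) = (-1/Z)/4 = -1/(4*Z))
S = -45 - 9*I*sqrt(7) (S = -9*sqrt(-3 - 4) - 1*45 = -9*I*sqrt(7) - 45 = -45 - 9*I*sqrt(7) ≈ -45.0 - 23.812*I)
(-13374 + v)*(1418 + (S + 87*Q(10, -6))) = (-13374 + 6227)*(1418 + ((-45 - 9*I*sqrt(7)) + 87*(-1/4/10))) = -7147*(1418 + ((-45 - 9*I*sqrt(7)) + 87*(-1/4*1/10))) = -7147*(1418 + ((-45 - 9*I*sqrt(7)) + 87*(-1/40))) = -7147*(1418 + ((-45 - 9*I*sqrt(7)) - 87/40)) = -7147*(1418 + (-1887/40 - 9*I*sqrt(7))) = -7147*(54833/40 - 9*I*sqrt(7)) = -391891451/40 + 64323*I*sqrt(7)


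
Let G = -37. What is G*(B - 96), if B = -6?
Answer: 3774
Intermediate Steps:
G*(B - 96) = -37*(-6 - 96) = -37*(-102) = 3774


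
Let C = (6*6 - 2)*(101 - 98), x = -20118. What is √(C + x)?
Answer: 12*I*√139 ≈ 141.48*I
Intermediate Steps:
C = 102 (C = (36 - 2)*3 = 34*3 = 102)
√(C + x) = √(102 - 20118) = √(-20016) = 12*I*√139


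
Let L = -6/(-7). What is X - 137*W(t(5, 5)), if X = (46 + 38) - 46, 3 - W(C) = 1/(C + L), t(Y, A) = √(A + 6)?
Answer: -193373/503 + 6713*√11/503 ≈ -340.18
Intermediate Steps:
L = 6/7 (L = -6*(-⅐) = 6/7 ≈ 0.85714)
t(Y, A) = √(6 + A)
W(C) = 3 - 1/(6/7 + C) (W(C) = 3 - 1/(C + 6/7) = 3 - 1/(6/7 + C))
X = 38 (X = 84 - 46 = 38)
X - 137*W(t(5, 5)) = 38 - 137*(11 + 21*√(6 + 5))/(6 + 7*√(6 + 5)) = 38 - 137*(11 + 21*√11)/(6 + 7*√11)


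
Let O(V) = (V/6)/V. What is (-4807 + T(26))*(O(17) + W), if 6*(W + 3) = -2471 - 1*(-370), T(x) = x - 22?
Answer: 1695459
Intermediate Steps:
T(x) = -22 + x
W = -2119/6 (W = -3 + (-2471 - 1*(-370))/6 = -3 + (-2471 + 370)/6 = -3 + (⅙)*(-2101) = -3 - 2101/6 = -2119/6 ≈ -353.17)
O(V) = ⅙ (O(V) = (V*(⅙))/V = (V/6)/V = ⅙)
(-4807 + T(26))*(O(17) + W) = (-4807 + (-22 + 26))*(⅙ - 2119/6) = (-4807 + 4)*(-353) = -4803*(-353) = 1695459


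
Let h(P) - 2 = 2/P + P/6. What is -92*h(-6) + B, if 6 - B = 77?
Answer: -397/3 ≈ -132.33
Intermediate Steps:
B = -71 (B = 6 - 1*77 = 6 - 77 = -71)
h(P) = 2 + 2/P + P/6 (h(P) = 2 + (2/P + P/6) = 2 + 2/P + P/6)
-92*h(-6) + B = -92*(2 + 2/(-6) + (⅙)*(-6)) - 71 = -92*(2 + 2*(-⅙) - 1) - 71 = -92*(2 - ⅓ - 1) - 71 = -92*⅔ - 71 = -184/3 - 71 = -397/3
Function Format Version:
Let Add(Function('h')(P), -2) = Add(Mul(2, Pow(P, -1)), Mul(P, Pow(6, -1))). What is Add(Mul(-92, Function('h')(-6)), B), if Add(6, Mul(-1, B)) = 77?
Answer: Rational(-397, 3) ≈ -132.33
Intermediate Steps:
B = -71 (B = Add(6, Mul(-1, 77)) = Add(6, -77) = -71)
Function('h')(P) = Add(2, Mul(2, Pow(P, -1)), Mul(Rational(1, 6), P)) (Function('h')(P) = Add(2, Add(Mul(2, Pow(P, -1)), Mul(P, Pow(6, -1)))) = Add(2, Add(Mul(2, Pow(P, -1)), Mul(P, Rational(1, 6)))) = Add(2, Add(Mul(2, Pow(P, -1)), Mul(Rational(1, 6), P))) = Add(2, Mul(2, Pow(P, -1)), Mul(Rational(1, 6), P)))
Add(Mul(-92, Function('h')(-6)), B) = Add(Mul(-92, Add(2, Mul(2, Pow(-6, -1)), Mul(Rational(1, 6), -6))), -71) = Add(Mul(-92, Add(2, Mul(2, Rational(-1, 6)), -1)), -71) = Add(Mul(-92, Add(2, Rational(-1, 3), -1)), -71) = Add(Mul(-92, Rational(2, 3)), -71) = Add(Rational(-184, 3), -71) = Rational(-397, 3)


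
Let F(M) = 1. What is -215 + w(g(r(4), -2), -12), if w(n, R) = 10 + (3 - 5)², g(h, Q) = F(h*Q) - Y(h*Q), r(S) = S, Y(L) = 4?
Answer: -201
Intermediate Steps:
g(h, Q) = -3 (g(h, Q) = 1 - 1*4 = 1 - 4 = -3)
w(n, R) = 14 (w(n, R) = 10 + (-2)² = 10 + 4 = 14)
-215 + w(g(r(4), -2), -12) = -215 + 14 = -201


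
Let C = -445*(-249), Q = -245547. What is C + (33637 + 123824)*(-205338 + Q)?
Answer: -70996692180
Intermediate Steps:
C = 110805
C + (33637 + 123824)*(-205338 + Q) = 110805 + (33637 + 123824)*(-205338 - 245547) = 110805 + 157461*(-450885) = 110805 - 70996802985 = -70996692180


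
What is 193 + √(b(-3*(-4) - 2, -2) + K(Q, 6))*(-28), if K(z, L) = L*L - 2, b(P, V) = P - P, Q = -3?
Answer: 193 - 28*√34 ≈ 29.733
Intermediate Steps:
b(P, V) = 0
K(z, L) = -2 + L² (K(z, L) = L² - 2 = -2 + L²)
193 + √(b(-3*(-4) - 2, -2) + K(Q, 6))*(-28) = 193 + √(0 + (-2 + 6²))*(-28) = 193 + √(0 + (-2 + 36))*(-28) = 193 + √(0 + 34)*(-28) = 193 + √34*(-28) = 193 - 28*√34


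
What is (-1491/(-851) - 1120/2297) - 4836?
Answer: -9450684785/1954747 ≈ -4834.7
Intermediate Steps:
(-1491/(-851) - 1120/2297) - 4836 = (-1491*(-1/851) - 1120*1/2297) - 4836 = (1491/851 - 1120/2297) - 4836 = 2471707/1954747 - 4836 = -9450684785/1954747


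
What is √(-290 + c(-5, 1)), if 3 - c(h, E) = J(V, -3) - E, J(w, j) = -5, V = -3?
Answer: I*√281 ≈ 16.763*I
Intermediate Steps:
c(h, E) = 8 + E (c(h, E) = 3 - (-5 - E) = 3 + (5 + E) = 8 + E)
√(-290 + c(-5, 1)) = √(-290 + (8 + 1)) = √(-290 + 9) = √(-281) = I*√281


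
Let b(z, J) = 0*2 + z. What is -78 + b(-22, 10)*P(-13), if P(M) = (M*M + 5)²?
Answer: -666150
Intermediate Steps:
P(M) = (5 + M²)² (P(M) = (M² + 5)² = (5 + M²)²)
b(z, J) = z (b(z, J) = 0 + z = z)
-78 + b(-22, 10)*P(-13) = -78 - 22*(5 + (-13)²)² = -78 - 22*(5 + 169)² = -78 - 22*174² = -78 - 22*30276 = -78 - 666072 = -666150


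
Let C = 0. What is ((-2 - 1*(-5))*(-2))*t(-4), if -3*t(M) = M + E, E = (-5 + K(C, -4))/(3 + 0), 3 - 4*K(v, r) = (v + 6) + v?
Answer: -71/6 ≈ -11.833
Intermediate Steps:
K(v, r) = -3/4 - v/2 (K(v, r) = 3/4 - ((v + 6) + v)/4 = 3/4 - ((6 + v) + v)/4 = 3/4 - (6 + 2*v)/4 = 3/4 + (-3/2 - v/2) = -3/4 - v/2)
E = -23/12 (E = (-5 + (-3/4 - 1/2*0))/(3 + 0) = (-5 + (-3/4 + 0))/3 = (-5 - 3/4)*(1/3) = -23/4*1/3 = -23/12 ≈ -1.9167)
t(M) = 23/36 - M/3 (t(M) = -(M - 23/12)/3 = -(-23/12 + M)/3 = 23/36 - M/3)
((-2 - 1*(-5))*(-2))*t(-4) = ((-2 - 1*(-5))*(-2))*(23/36 - 1/3*(-4)) = ((-2 + 5)*(-2))*(23/36 + 4/3) = (3*(-2))*(71/36) = -6*71/36 = -71/6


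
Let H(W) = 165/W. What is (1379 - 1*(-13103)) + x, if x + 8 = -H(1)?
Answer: 14309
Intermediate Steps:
x = -173 (x = -8 - 165/1 = -8 - 165 = -173)
(1379 - 1*(-13103)) + x = (1379 - 1*(-13103)) - 173 = (1379 + 13103) - 173 = 14482 - 173 = 14309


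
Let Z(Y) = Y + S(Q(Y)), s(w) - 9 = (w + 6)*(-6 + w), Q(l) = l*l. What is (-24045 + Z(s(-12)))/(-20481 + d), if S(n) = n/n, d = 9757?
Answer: 23927/10724 ≈ 2.2312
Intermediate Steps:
Q(l) = l**2
S(n) = 1
s(w) = 9 + (-6 + w)*(6 + w) (s(w) = 9 + (w + 6)*(-6 + w) = 9 + (6 + w)*(-6 + w) = 9 + (-6 + w)*(6 + w))
Z(Y) = 1 + Y (Z(Y) = Y + 1 = 1 + Y)
(-24045 + Z(s(-12)))/(-20481 + d) = (-24045 + (1 + (-27 + (-12)**2)))/(-20481 + 9757) = (-24045 + (1 + (-27 + 144)))/(-10724) = (-24045 + (1 + 117))*(-1/10724) = (-24045 + 118)*(-1/10724) = -23927*(-1/10724) = 23927/10724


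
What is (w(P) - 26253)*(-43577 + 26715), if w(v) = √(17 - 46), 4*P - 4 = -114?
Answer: 442678086 - 16862*I*√29 ≈ 4.4268e+8 - 90805.0*I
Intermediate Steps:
P = -55/2 (P = 1 + (¼)*(-114) = 1 - 57/2 = -55/2 ≈ -27.500)
w(v) = I*√29 (w(v) = √(-29) = I*√29)
(w(P) - 26253)*(-43577 + 26715) = (I*√29 - 26253)*(-43577 + 26715) = (-26253 + I*√29)*(-16862) = 442678086 - 16862*I*√29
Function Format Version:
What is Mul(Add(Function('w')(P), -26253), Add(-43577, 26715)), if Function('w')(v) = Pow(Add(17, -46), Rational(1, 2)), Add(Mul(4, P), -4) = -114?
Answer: Add(442678086, Mul(-16862, I, Pow(29, Rational(1, 2)))) ≈ Add(4.4268e+8, Mul(-90805., I))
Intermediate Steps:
P = Rational(-55, 2) (P = Add(1, Mul(Rational(1, 4), -114)) = Add(1, Rational(-57, 2)) = Rational(-55, 2) ≈ -27.500)
Function('w')(v) = Mul(I, Pow(29, Rational(1, 2))) (Function('w')(v) = Pow(-29, Rational(1, 2)) = Mul(I, Pow(29, Rational(1, 2))))
Mul(Add(Function('w')(P), -26253), Add(-43577, 26715)) = Mul(Add(Mul(I, Pow(29, Rational(1, 2))), -26253), Add(-43577, 26715)) = Mul(Add(-26253, Mul(I, Pow(29, Rational(1, 2)))), -16862) = Add(442678086, Mul(-16862, I, Pow(29, Rational(1, 2))))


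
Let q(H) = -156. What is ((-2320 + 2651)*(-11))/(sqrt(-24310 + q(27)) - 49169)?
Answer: 179024329/2417615027 + 3641*I*sqrt(24466)/2417615027 ≈ 0.07405 + 0.00023557*I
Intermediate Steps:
((-2320 + 2651)*(-11))/(sqrt(-24310 + q(27)) - 49169) = ((-2320 + 2651)*(-11))/(sqrt(-24310 - 156) - 49169) = (331*(-11))/(sqrt(-24466) - 49169) = -3641/(I*sqrt(24466) - 49169) = -3641/(-49169 + I*sqrt(24466))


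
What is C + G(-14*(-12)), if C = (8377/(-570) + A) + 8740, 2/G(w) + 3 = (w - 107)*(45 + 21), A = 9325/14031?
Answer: 10398325183507/1191652830 ≈ 8726.0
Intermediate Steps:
A = 9325/14031 (A = 9325*(1/14031) = 9325/14031 ≈ 0.66460)
G(w) = 2/(-7065 + 66*w) (G(w) = 2/(-3 + (w - 107)*(45 + 21)) = 2/(-3 + (-107 + w)*66) = 2/(-3 + (-7062 + 66*w)) = 2/(-7065 + 66*w))
C = 23262471121/2665890 (C = (8377/(-570) + 9325/14031) + 8740 = (8377*(-1/570) + 9325/14031) + 8740 = (-8377/570 + 9325/14031) + 8740 = -37407479/2665890 + 8740 = 23262471121/2665890 ≈ 8726.0)
C + G(-14*(-12)) = 23262471121/2665890 + 2/(3*(-2355 + 22*(-14*(-12)))) = 23262471121/2665890 + 2/(3*(-2355 + 22*168)) = 23262471121/2665890 + 2/(3*(-2355 + 3696)) = 23262471121/2665890 + (2/3)/1341 = 23262471121/2665890 + (2/3)*(1/1341) = 23262471121/2665890 + 2/4023 = 10398325183507/1191652830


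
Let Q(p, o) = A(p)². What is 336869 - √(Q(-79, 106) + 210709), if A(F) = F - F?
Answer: 336869 - √210709 ≈ 3.3641e+5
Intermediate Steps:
A(F) = 0
Q(p, o) = 0 (Q(p, o) = 0² = 0)
336869 - √(Q(-79, 106) + 210709) = 336869 - √(0 + 210709) = 336869 - √210709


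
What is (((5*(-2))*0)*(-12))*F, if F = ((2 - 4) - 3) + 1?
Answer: 0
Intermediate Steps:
F = -4 (F = (-2 - 3) + 1 = -5 + 1 = -4)
(((5*(-2))*0)*(-12))*F = (((5*(-2))*0)*(-12))*(-4) = (-10*0*(-12))*(-4) = (0*(-12))*(-4) = 0*(-4) = 0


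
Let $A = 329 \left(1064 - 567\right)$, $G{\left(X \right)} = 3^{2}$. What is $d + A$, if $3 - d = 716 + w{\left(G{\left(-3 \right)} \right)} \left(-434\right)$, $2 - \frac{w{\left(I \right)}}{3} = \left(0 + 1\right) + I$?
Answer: $152384$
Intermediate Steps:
$G{\left(X \right)} = 9$
$w{\left(I \right)} = 3 - 3 I$ ($w{\left(I \right)} = 6 - 3 \left(\left(0 + 1\right) + I\right) = 6 - 3 \left(1 + I\right) = 6 - \left(3 + 3 I\right) = 3 - 3 I$)
$A = 163513$ ($A = 329 \cdot 497 = 163513$)
$d = -11129$ ($d = 3 - \left(716 + \left(3 - 27\right) \left(-434\right)\right) = 3 - \left(716 - -10416\right) = 3 - \left(716 + 10416\right) = 3 - 11132 = -11129$)
$d + A = -11129 + 163513 = 152384$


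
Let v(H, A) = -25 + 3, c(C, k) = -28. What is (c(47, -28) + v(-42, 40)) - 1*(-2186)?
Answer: 2136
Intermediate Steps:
v(H, A) = -22
(c(47, -28) + v(-42, 40)) - 1*(-2186) = (-28 - 22) - 1*(-2186) = -50 + 2186 = 2136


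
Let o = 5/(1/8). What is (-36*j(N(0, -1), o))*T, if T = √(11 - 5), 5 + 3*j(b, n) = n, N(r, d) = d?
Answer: -420*√6 ≈ -1028.8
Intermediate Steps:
o = 40 (o = 5/(⅛) = 5*8 = 40)
j(b, n) = -5/3 + n/3
T = √6 ≈ 2.4495
(-36*j(N(0, -1), o))*T = (-36*(-5/3 + (⅓)*40))*√6 = (-36*(-5/3 + 40/3))*√6 = (-36*35/3)*√6 = -420*√6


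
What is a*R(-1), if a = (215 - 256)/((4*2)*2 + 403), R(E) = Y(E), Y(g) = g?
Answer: 41/419 ≈ 0.097852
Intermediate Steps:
R(E) = E
a = -41/419 (a = -41/(8*2 + 403) = -41/(16 + 403) = -41/419 ≈ -0.097852)
a*R(-1) = -41/419*(-1) = 41/419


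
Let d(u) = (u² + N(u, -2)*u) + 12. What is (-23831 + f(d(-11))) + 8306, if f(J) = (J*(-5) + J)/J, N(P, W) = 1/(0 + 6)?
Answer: -15529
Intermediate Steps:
N(P, W) = ⅙ (N(P, W) = 1/6 = ⅙)
d(u) = 12 + u² + u/6 (d(u) = (u² + u/6) + 12 = 12 + u² + u/6)
f(J) = -4 (f(J) = (-5*J + J)/J = (-4*J)/J = -4)
(-23831 + f(d(-11))) + 8306 = (-23831 - 4) + 8306 = -23835 + 8306 = -15529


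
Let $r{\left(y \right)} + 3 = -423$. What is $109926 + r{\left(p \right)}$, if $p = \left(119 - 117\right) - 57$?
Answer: $109500$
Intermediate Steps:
$p = -55$ ($p = 2 - 57 = -55$)
$r{\left(y \right)} = -426$ ($r{\left(y \right)} = -3 - 423 = -426$)
$109926 + r{\left(p \right)} = 109926 - 426 = 109500$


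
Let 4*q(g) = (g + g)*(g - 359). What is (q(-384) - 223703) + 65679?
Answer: -15368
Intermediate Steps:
q(g) = g*(-359 + g)/2 (q(g) = ((g + g)*(g - 359))/4 = ((2*g)*(-359 + g))/4 = (2*g*(-359 + g))/4 = g*(-359 + g)/2)
(q(-384) - 223703) + 65679 = ((½)*(-384)*(-359 - 384) - 223703) + 65679 = ((½)*(-384)*(-743) - 223703) + 65679 = (142656 - 223703) + 65679 = -81047 + 65679 = -15368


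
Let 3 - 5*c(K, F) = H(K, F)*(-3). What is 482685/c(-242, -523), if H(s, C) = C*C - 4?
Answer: 804475/273526 ≈ 2.9411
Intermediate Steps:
H(s, C) = -4 + C² (H(s, C) = C² - 4 = -4 + C²)
c(K, F) = -9/5 + 3*F²/5 (c(K, F) = ⅗ - (-4 + F²)*(-3)/5 = ⅗ - (12 - 3*F²)/5 = ⅗ + (-12/5 + 3*F²/5) = -9/5 + 3*F²/5)
482685/c(-242, -523) = 482685/(-9/5 + (⅗)*(-523)²) = 482685/(-9/5 + (⅗)*273529) = 482685/(-9/5 + 820587/5) = 482685/(820578/5) = 482685*(5/820578) = 804475/273526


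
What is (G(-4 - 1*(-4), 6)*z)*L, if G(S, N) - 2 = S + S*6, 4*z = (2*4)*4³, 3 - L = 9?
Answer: -1536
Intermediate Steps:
L = -6 (L = 3 - 1*9 = 3 - 9 = -6)
z = 128 (z = ((2*4)*4³)/4 = (8*64)/4 = (¼)*512 = 128)
G(S, N) = 2 + 7*S (G(S, N) = 2 + (S + S*6) = 2 + (S + 6*S) = 2 + 7*S)
(G(-4 - 1*(-4), 6)*z)*L = ((2 + 7*(-4 - 1*(-4)))*128)*(-6) = ((2 + 7*(-4 + 4))*128)*(-6) = ((2 + 7*0)*128)*(-6) = ((2 + 0)*128)*(-6) = (2*128)*(-6) = 256*(-6) = -1536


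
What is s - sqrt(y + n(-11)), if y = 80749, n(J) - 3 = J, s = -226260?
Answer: -226260 - sqrt(80741) ≈ -2.2654e+5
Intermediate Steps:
n(J) = 3 + J
s - sqrt(y + n(-11)) = -226260 - sqrt(80749 + (3 - 11)) = -226260 - sqrt(80749 - 8) = -226260 - sqrt(80741)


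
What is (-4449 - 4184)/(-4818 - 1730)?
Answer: 8633/6548 ≈ 1.3184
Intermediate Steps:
(-4449 - 4184)/(-4818 - 1730) = -8633/(-6548) = -8633*(-1/6548) = 8633/6548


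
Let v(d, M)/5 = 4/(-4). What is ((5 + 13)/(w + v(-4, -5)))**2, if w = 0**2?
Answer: 324/25 ≈ 12.960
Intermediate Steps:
w = 0
v(d, M) = -5 (v(d, M) = 5*(4/(-4)) = 5*(4*(-1/4)) = 5*(-1) = -5)
((5 + 13)/(w + v(-4, -5)))**2 = ((5 + 13)/(0 - 5))**2 = (18/(-5))**2 = (18*(-1/5))**2 = (-18/5)**2 = 324/25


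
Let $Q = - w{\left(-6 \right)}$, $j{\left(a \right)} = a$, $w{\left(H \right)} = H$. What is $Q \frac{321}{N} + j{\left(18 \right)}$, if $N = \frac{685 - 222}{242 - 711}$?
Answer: $- \frac{894960}{463} \approx -1933.0$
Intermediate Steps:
$N = - \frac{463}{469}$ ($N = \frac{463}{-469} = 463 \left(- \frac{1}{469}\right) = - \frac{463}{469} \approx -0.98721$)
$Q = 6$ ($Q = \left(-1\right) \left(-6\right) = 6$)
$Q \frac{321}{N} + j{\left(18 \right)} = 6 \frac{321}{- \frac{463}{469}} + 18 = 6 \cdot 321 \left(- \frac{469}{463}\right) + 18 = 6 \left(- \frac{150549}{463}\right) + 18 = - \frac{903294}{463} + 18 = - \frac{894960}{463}$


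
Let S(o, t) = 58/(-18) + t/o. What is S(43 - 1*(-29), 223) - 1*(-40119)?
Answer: 320951/8 ≈ 40119.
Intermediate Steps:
S(o, t) = -29/9 + t/o (S(o, t) = 58*(-1/18) + t/o = -29/9 + t/o)
S(43 - 1*(-29), 223) - 1*(-40119) = (-29/9 + 223/(43 - 1*(-29))) - 1*(-40119) = (-29/9 + 223/(43 + 29)) + 40119 = (-29/9 + 223/72) + 40119 = -⅛ + 40119 = 320951/8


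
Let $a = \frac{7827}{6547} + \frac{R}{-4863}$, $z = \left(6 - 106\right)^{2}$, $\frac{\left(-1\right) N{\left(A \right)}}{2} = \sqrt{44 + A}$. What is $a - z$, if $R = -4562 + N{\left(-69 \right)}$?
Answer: $- \frac{318312679885}{31838061} + \frac{10 i}{4863} \approx -9997.9 + 0.0020563 i$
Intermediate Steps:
$N{\left(A \right)} = - 2 \sqrt{44 + A}$
$z = 10000$ ($z = \left(6 - 106\right)^{2} = \left(-100\right)^{2} = 10000$)
$R = -4562 - 10 i$ ($R = -4562 - 2 \sqrt{44 - 69} = -4562 - 2 \sqrt{-25} = -4562 - 2 \cdot 5 i = -4562 - 10 i \approx -4562.0 - 10.0 i$)
$a = \frac{67930115}{31838061} + \frac{10 i}{4863}$ ($a = \frac{7827}{6547} + \frac{-4562 - 10 i}{-4863} = 7827 \cdot \frac{1}{6547} + \left(-4562 - 10 i\right) \left(- \frac{1}{4863}\right) = \frac{7827}{6547} + \left(\frac{4562}{4863} + \frac{10 i}{4863}\right) = \frac{67930115}{31838061} + \frac{10 i}{4863} \approx 2.1336 + 0.0020563 i$)
$a - z = \left(\frac{67930115}{31838061} + \frac{10 i}{4863}\right) - 10000 = - \frac{318312679885}{31838061} + \frac{10 i}{4863}$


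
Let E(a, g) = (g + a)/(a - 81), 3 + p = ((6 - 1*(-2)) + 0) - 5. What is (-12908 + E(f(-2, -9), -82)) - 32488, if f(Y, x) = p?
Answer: -3676994/81 ≈ -45395.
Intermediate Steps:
p = 0 (p = -3 + (((6 - 1*(-2)) + 0) - 5) = -3 + (((6 + 2) + 0) - 5) = -3 + ((8 + 0) - 5) = -3 + (8 - 5) = -3 + 3 = 0)
f(Y, x) = 0
E(a, g) = (a + g)/(-81 + a)
(-12908 + E(f(-2, -9), -82)) - 32488 = (-12908 + (0 - 82)/(-81 + 0)) - 32488 = (-12908 - 82/(-81)) - 32488 = (-12908 - 1/81*(-82)) - 32488 = (-12908 + 82/81) - 32488 = -1045466/81 - 32488 = -3676994/81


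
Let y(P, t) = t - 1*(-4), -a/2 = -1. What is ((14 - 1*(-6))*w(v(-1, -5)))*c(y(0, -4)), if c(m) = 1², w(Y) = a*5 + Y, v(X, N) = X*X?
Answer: 220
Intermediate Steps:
a = 2 (a = -2*(-1) = 2)
v(X, N) = X²
w(Y) = 10 + Y (w(Y) = 2*5 + Y = 10 + Y)
y(P, t) = 4 + t (y(P, t) = t + 4 = 4 + t)
c(m) = 1
((14 - 1*(-6))*w(v(-1, -5)))*c(y(0, -4)) = ((14 - 1*(-6))*(10 + (-1)²))*1 = ((14 + 6)*(10 + 1))*1 = (20*11)*1 = 220*1 = 220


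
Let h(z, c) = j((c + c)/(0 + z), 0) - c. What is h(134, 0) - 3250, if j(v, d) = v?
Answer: -3250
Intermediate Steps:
h(z, c) = -c + 2*c/z (h(z, c) = (c + c)/(0 + z) - c = (2*c)/z - c = 2*c/z - c = -c + 2*c/z)
h(134, 0) - 3250 = 0*(2 - 1*134)/134 - 3250 = 0*(1/134)*(2 - 134) - 3250 = 0*(1/134)*(-132) - 3250 = 0 - 3250 = -3250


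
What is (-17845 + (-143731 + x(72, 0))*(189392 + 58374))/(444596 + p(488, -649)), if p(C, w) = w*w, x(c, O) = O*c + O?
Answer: -11870557597/288599 ≈ -41132.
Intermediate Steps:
x(c, O) = O + O*c
p(C, w) = w**2
(-17845 + (-143731 + x(72, 0))*(189392 + 58374))/(444596 + p(488, -649)) = (-17845 + (-143731 + 0*(1 + 72))*(189392 + 58374))/(444596 + (-649)**2) = (-17845 + (-143731 + 0*73)*247766)/(444596 + 421201) = (-17845 + (-143731 + 0)*247766)/865797 = (-17845 - 143731*247766)*(1/865797) = (-17845 - 35611654946)*(1/865797) = -35611672791*1/865797 = -11870557597/288599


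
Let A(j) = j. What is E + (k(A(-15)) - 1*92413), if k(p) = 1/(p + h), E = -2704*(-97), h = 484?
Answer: 79671376/469 ≈ 1.6988e+5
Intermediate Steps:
E = 262288
k(p) = 1/(484 + p) (k(p) = 1/(p + 484) = 1/(484 + p))
E + (k(A(-15)) - 1*92413) = 262288 + (1/(484 - 15) - 1*92413) = 262288 + (1/469 - 92413) = 262288 - 43341696/469 = 79671376/469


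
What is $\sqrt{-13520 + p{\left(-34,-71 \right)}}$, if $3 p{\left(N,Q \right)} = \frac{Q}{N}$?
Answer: $\frac{i \sqrt{140654838}}{102} \approx 116.27 i$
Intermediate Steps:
$p{\left(N,Q \right)} = \frac{Q}{3 N}$ ($p{\left(N,Q \right)} = \frac{Q \frac{1}{N}}{3} = \frac{Q}{3 N}$)
$\sqrt{-13520 + p{\left(-34,-71 \right)}} = \sqrt{-13520 + \frac{1}{3} \left(-71\right) \frac{1}{-34}} = \sqrt{-13520 + \frac{1}{3} \left(-71\right) \left(- \frac{1}{34}\right)} = \sqrt{-13520 + \frac{71}{102}} = \sqrt{- \frac{1378969}{102}} = \frac{i \sqrt{140654838}}{102}$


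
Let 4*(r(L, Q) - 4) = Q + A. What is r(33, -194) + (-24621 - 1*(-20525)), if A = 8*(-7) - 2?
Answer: -4155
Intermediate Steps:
A = -58 (A = -56 - 2 = -58)
r(L, Q) = -21/2 + Q/4 (r(L, Q) = 4 + (Q - 58)/4 = 4 + (-58 + Q)/4 = 4 + (-29/2 + Q/4) = -21/2 + Q/4)
r(33, -194) + (-24621 - 1*(-20525)) = (-21/2 + (1/4)*(-194)) + (-24621 - 1*(-20525)) = (-21/2 - 97/2) + (-24621 + 20525) = -59 - 4096 = -4155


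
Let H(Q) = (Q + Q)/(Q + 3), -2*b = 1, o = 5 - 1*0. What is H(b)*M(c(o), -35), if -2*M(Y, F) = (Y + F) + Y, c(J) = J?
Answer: -5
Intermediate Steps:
o = 5 (o = 5 + 0 = 5)
b = -½ (b = -½*1 = -½ ≈ -0.50000)
H(Q) = 2*Q/(3 + Q) (H(Q) = (2*Q)/(3 + Q) = 2*Q/(3 + Q))
M(Y, F) = -Y - F/2 (M(Y, F) = -((Y + F) + Y)/2 = -((F + Y) + Y)/2 = -(F + 2*Y)/2 = -Y - F/2)
H(b)*M(c(o), -35) = (2*(-½)/(3 - ½))*(-1*5 - ½*(-35)) = (2*(-½)/(5/2))*(-5 + 35/2) = (2*(-½)*(⅖))*(25/2) = -⅖*25/2 = -5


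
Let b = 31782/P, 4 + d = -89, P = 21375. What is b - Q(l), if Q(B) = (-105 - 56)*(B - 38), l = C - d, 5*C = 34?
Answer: 70902919/7125 ≈ 9951.3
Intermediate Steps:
C = 34/5 (C = (1/5)*34 = 34/5 ≈ 6.8000)
d = -93 (d = -4 - 89 = -93)
b = 10594/7125 (b = 31782/21375 = 31782*(1/21375) = 10594/7125 ≈ 1.4869)
l = 499/5 (l = 34/5 - 1*(-93) = 34/5 + 93 = 499/5 ≈ 99.800)
Q(B) = 6118 - 161*B (Q(B) = -161*(-38 + B) = 6118 - 161*B)
b - Q(l) = 10594/7125 - (6118 - 161*499/5) = 10594/7125 - (6118 - 80339/5) = 10594/7125 - 1*(-49749/5) = 10594/7125 + 49749/5 = 70902919/7125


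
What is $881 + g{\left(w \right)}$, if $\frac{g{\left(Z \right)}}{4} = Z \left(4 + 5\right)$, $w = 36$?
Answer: $2177$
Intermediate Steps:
$g{\left(Z \right)} = 36 Z$ ($g{\left(Z \right)} = 4 Z \left(4 + 5\right) = 4 Z 9 = 4 \cdot 9 Z = 36 Z$)
$881 + g{\left(w \right)} = 881 + 36 \cdot 36 = 881 + 1296 = 2177$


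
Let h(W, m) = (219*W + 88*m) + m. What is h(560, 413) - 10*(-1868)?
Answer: 178077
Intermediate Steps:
h(W, m) = 89*m + 219*W (h(W, m) = (88*m + 219*W) + m = 89*m + 219*W)
h(560, 413) - 10*(-1868) = (89*413 + 219*560) - 10*(-1868) = (36757 + 122640) - 1*(-18680) = 159397 + 18680 = 178077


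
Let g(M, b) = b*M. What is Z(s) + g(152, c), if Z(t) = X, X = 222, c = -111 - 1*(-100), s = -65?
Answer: -1450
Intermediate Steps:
c = -11 (c = -111 + 100 = -11)
g(M, b) = M*b
Z(t) = 222
Z(s) + g(152, c) = 222 + 152*(-11) = 222 - 1672 = -1450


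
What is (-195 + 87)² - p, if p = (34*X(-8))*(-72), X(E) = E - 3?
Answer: -15264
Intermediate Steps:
X(E) = -3 + E
p = 26928 (p = (34*(-3 - 8))*(-72) = (34*(-11))*(-72) = -374*(-72) = 26928)
(-195 + 87)² - p = (-195 + 87)² - 1*26928 = (-108)² - 26928 = 11664 - 26928 = -15264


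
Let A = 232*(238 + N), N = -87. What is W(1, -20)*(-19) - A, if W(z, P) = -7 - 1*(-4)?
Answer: -34975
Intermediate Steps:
W(z, P) = -3 (W(z, P) = -7 + 4 = -3)
A = 35032 (A = 232*(238 - 87) = 232*151 = 35032)
W(1, -20)*(-19) - A = -3*(-19) - 1*35032 = 57 - 35032 = -34975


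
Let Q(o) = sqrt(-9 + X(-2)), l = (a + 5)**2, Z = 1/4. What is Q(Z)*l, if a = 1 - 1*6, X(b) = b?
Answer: 0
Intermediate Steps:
a = -5 (a = 1 - 6 = -5)
Z = 1/4 ≈ 0.25000
l = 0 (l = (-5 + 5)**2 = 0**2 = 0)
Q(o) = I*sqrt(11) (Q(o) = sqrt(-9 - 2) = sqrt(-11) = I*sqrt(11))
Q(Z)*l = (I*sqrt(11))*0 = 0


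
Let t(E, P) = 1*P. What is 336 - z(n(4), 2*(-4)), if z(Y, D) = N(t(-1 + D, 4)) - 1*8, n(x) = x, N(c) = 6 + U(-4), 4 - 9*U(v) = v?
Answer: 3034/9 ≈ 337.11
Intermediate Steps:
U(v) = 4/9 - v/9
t(E, P) = P
N(c) = 62/9 (N(c) = 6 + (4/9 - ⅑*(-4)) = 6 + (4/9 + 4/9) = 6 + 8/9 = 62/9)
z(Y, D) = -10/9 (z(Y, D) = 62/9 - 1*8 = 62/9 - 8 = -10/9)
336 - z(n(4), 2*(-4)) = 336 - 1*(-10/9) = 336 + 10/9 = 3034/9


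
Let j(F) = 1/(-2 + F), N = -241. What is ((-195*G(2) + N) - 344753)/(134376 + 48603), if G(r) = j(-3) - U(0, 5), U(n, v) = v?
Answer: -12740/6777 ≈ -1.8799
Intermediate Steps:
G(r) = -26/5 (G(r) = 1/(-2 - 3) - 1*5 = 1/(-5) - 5 = -⅕ - 5 = -26/5)
((-195*G(2) + N) - 344753)/(134376 + 48603) = ((-195*(-26/5) - 241) - 344753)/(134376 + 48603) = ((1014 - 241) - 344753)/182979 = (773 - 344753)*(1/182979) = -343980*1/182979 = -12740/6777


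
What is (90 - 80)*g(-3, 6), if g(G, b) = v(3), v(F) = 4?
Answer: 40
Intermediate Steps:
g(G, b) = 4
(90 - 80)*g(-3, 6) = (90 - 80)*4 = 10*4 = 40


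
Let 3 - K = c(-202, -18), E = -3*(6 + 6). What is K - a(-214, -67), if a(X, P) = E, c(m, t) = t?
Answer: 57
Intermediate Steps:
E = -36 (E = -3*12 = -36)
a(X, P) = -36
K = 21 (K = 3 - 1*(-18) = 3 + 18 = 21)
K - a(-214, -67) = 21 - 1*(-36) = 21 + 36 = 57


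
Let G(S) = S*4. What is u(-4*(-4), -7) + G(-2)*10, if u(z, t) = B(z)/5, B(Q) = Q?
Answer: -384/5 ≈ -76.800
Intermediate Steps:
G(S) = 4*S
u(z, t) = z/5
u(-4*(-4), -7) + G(-2)*10 = (-4*(-4))/5 + (4*(-2))*10 = (1/5)*16 - 8*10 = 16/5 - 80 = -384/5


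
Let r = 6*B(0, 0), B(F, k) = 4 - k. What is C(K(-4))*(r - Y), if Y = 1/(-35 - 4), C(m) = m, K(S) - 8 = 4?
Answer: 3748/13 ≈ 288.31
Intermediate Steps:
K(S) = 12 (K(S) = 8 + 4 = 12)
Y = -1/39 (Y = 1/(-39) = -1/39 ≈ -0.025641)
r = 24 (r = 6*(4 - 1*0) = 6*(4 + 0) = 6*4 = 24)
C(K(-4))*(r - Y) = 12*(24 - 1*(-1/39)) = 12*(24 + 1/39) = 12*(937/39) = 3748/13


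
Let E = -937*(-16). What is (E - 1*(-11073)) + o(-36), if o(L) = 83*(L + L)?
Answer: 20089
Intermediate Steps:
o(L) = 166*L (o(L) = 83*(2*L) = 166*L)
E = 14992
(E - 1*(-11073)) + o(-36) = (14992 - 1*(-11073)) + 166*(-36) = (14992 + 11073) - 5976 = 26065 - 5976 = 20089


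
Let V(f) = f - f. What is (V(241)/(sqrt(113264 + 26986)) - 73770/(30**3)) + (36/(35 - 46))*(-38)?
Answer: 1204151/9900 ≈ 121.63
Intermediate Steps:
V(f) = 0
(V(241)/(sqrt(113264 + 26986)) - 73770/(30**3)) + (36/(35 - 46))*(-38) = (0/(sqrt(113264 + 26986)) - 73770/(30**3)) + (36/(35 - 46))*(-38) = (0/(sqrt(140250)) - 73770/27000) + (36/(-11))*(-38) = (0/((5*sqrt(5610))) - 73770*1/27000) + (36*(-1/11))*(-38) = (0*(sqrt(5610)/28050) - 2459/900) - 36/11*(-38) = (0 - 2459/900) + 1368/11 = -2459/900 + 1368/11 = 1204151/9900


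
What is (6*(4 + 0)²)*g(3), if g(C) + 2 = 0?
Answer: -192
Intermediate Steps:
g(C) = -2 (g(C) = -2 + 0 = -2)
(6*(4 + 0)²)*g(3) = (6*(4 + 0)²)*(-2) = (6*4²)*(-2) = (6*16)*(-2) = 96*(-2) = -192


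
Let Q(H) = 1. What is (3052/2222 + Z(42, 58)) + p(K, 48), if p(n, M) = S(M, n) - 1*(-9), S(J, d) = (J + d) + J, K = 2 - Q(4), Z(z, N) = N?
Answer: 183730/1111 ≈ 165.37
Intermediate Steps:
K = 1 (K = 2 - 1*1 = 2 - 1 = 1)
S(J, d) = d + 2*J
p(n, M) = 9 + n + 2*M (p(n, M) = (n + 2*M) - 1*(-9) = (n + 2*M) + 9 = 9 + n + 2*M)
(3052/2222 + Z(42, 58)) + p(K, 48) = (3052/2222 + 58) + (9 + 1 + 2*48) = (3052*(1/2222) + 58) + (9 + 1 + 96) = (1526/1111 + 58) + 106 = 65964/1111 + 106 = 183730/1111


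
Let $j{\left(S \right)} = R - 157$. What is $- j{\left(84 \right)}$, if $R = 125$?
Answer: $32$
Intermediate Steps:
$j{\left(S \right)} = -32$ ($j{\left(S \right)} = 125 - 157 = -32$)
$- j{\left(84 \right)} = \left(-1\right) \left(-32\right) = 32$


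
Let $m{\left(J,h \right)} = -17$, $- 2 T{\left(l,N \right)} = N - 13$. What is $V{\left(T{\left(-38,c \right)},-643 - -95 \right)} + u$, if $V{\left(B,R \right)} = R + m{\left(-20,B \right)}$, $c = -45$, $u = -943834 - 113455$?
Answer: $-1057854$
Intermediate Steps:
$u = -1057289$ ($u = -943834 - 113455 = -1057289$)
$T{\left(l,N \right)} = \frac{13}{2} - \frac{N}{2}$ ($T{\left(l,N \right)} = - \frac{N - 13}{2} = - \frac{-13 + N}{2} = \frac{13}{2} - \frac{N}{2}$)
$V{\left(B,R \right)} = -17 + R$ ($V{\left(B,R \right)} = R - 17 = -17 + R$)
$V{\left(T{\left(-38,c \right)},-643 - -95 \right)} + u = \left(-17 - 548\right) - 1057289 = -565 - 1057289 = -1057854$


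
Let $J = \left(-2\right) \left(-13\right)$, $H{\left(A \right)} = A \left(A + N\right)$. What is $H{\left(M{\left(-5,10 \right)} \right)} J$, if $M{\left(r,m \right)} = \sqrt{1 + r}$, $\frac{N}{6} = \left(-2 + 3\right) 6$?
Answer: $-104 + 1872 i \approx -104.0 + 1872.0 i$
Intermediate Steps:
$N = 36$ ($N = 6 \left(-2 + 3\right) 6 = 6 \cdot 1 \cdot 6 = 6 \cdot 6 = 36$)
$H{\left(A \right)} = A \left(36 + A\right)$ ($H{\left(A \right)} = A \left(A + 36\right) = A \left(36 + A\right)$)
$J = 26$
$H{\left(M{\left(-5,10 \right)} \right)} J = \sqrt{1 - 5} \left(36 + \sqrt{1 - 5}\right) 26 = \sqrt{-4} \left(36 + \sqrt{-4}\right) 26 = 2 i \left(36 + 2 i\right) 26 = 52 i \left(36 + 2 i\right)$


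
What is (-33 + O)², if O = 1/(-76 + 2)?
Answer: 5968249/5476 ≈ 1089.9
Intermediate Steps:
O = -1/74 (O = 1/(-74) = -1/74 ≈ -0.013514)
(-33 + O)² = (-33 - 1/74)² = (-2443/74)² = 5968249/5476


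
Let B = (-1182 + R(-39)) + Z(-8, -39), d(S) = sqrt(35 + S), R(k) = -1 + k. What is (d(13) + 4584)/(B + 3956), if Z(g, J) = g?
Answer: 2292/1363 + 2*sqrt(3)/1363 ≈ 1.6841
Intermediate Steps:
B = -1230 (B = (-1182 + (-1 - 39)) - 8 = (-1182 - 40) - 8 = -1222 - 8 = -1230)
(d(13) + 4584)/(B + 3956) = (sqrt(35 + 13) + 4584)/(-1230 + 3956) = (sqrt(48) + 4584)/2726 = (4*sqrt(3) + 4584)*(1/2726) = (4584 + 4*sqrt(3))*(1/2726) = 2292/1363 + 2*sqrt(3)/1363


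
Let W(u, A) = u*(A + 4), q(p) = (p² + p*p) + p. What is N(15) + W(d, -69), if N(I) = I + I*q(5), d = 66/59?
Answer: 45270/59 ≈ 767.29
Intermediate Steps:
q(p) = p + 2*p² (q(p) = (p² + p²) + p = 2*p² + p = p + 2*p²)
d = 66/59 (d = 66*(1/59) = 66/59 ≈ 1.1186)
W(u, A) = u*(4 + A)
N(I) = 56*I (N(I) = I + I*(5*(1 + 2*5)) = I + I*(5*(1 + 10)) = I + I*(5*11) = I + I*55 = I + 55*I = 56*I)
N(15) + W(d, -69) = 56*15 + 66*(4 - 69)/59 = 840 + (66/59)*(-65) = 840 - 4290/59 = 45270/59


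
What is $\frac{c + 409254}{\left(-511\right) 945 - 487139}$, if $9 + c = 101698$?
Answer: $- \frac{510943}{970034} \approx -0.52673$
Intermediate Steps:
$c = 101689$ ($c = -9 + 101698 = 101689$)
$\frac{c + 409254}{\left(-511\right) 945 - 487139} = \frac{101689 + 409254}{\left(-511\right) 945 - 487139} = \frac{510943}{-482895 - 487139} = \frac{510943}{-970034} = 510943 \left(- \frac{1}{970034}\right) = - \frac{510943}{970034}$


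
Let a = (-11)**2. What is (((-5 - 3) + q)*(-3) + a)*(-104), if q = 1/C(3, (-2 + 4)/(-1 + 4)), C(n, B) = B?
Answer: -14612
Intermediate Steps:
q = 3/2 (q = 1/((-2 + 4)/(-1 + 4)) = 1/(2/3) = 3/2 ≈ 1.5000)
a = 121
(((-5 - 3) + q)*(-3) + a)*(-104) = (((-5 - 3) + 3/2)*(-3) + 121)*(-104) = ((-8 + 3/2)*(-3) + 121)*(-104) = (-13/2*(-3) + 121)*(-104) = (39/2 + 121)*(-104) = (281/2)*(-104) = -14612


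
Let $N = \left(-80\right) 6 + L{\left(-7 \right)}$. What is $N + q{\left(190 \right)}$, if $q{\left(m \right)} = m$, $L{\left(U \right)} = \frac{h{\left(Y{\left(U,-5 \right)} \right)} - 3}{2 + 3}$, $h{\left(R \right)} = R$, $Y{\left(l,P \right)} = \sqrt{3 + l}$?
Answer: $- \frac{1453}{5} + \frac{2 i}{5} \approx -290.6 + 0.4 i$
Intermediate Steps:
$L{\left(U \right)} = - \frac{3}{5} + \frac{\sqrt{3 + U}}{5}$ ($L{\left(U \right)} = \frac{\sqrt{3 + U} - 3}{2 + 3} = \frac{-3 + \sqrt{3 + U}}{5} = \left(-3 + \sqrt{3 + U}\right) \frac{1}{5} = - \frac{3}{5} + \frac{\sqrt{3 + U}}{5}$)
$N = - \frac{2403}{5} + \frac{2 i}{5}$ ($N = \left(-80\right) 6 - \left(\frac{3}{5} - \frac{\sqrt{3 - 7}}{5}\right) = -480 - \left(\frac{3}{5} - \frac{\sqrt{-4}}{5}\right) = -480 - \left(\frac{3}{5} - \frac{2 i}{5}\right) = - \frac{2403}{5} + \frac{2 i}{5} \approx -480.6 + 0.4 i$)
$N + q{\left(190 \right)} = \left(- \frac{2403}{5} + \frac{2 i}{5}\right) + 190 = - \frac{1453}{5} + \frac{2 i}{5}$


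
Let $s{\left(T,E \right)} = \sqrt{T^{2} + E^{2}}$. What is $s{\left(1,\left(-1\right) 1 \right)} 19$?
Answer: $19 \sqrt{2} \approx 26.87$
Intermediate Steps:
$s{\left(T,E \right)} = \sqrt{E^{2} + T^{2}}$
$s{\left(1,\left(-1\right) 1 \right)} 19 = \sqrt{\left(\left(-1\right) 1\right)^{2} + 1^{2}} \cdot 19 = \sqrt{\left(-1\right)^{2} + 1} \cdot 19 = \sqrt{1 + 1} \cdot 19 = \sqrt{2} \cdot 19 = 19 \sqrt{2}$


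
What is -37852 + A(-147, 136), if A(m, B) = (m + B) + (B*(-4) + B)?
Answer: -38271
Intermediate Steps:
A(m, B) = m - 2*B (A(m, B) = (B + m) + (-4*B + B) = (B + m) - 3*B = m - 2*B)
-37852 + A(-147, 136) = -37852 + (-147 - 2*136) = -37852 + (-147 - 272) = -37852 - 419 = -38271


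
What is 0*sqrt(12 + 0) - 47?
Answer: -47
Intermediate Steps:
0*sqrt(12 + 0) - 47 = 0*sqrt(12) - 47 = 0*(2*sqrt(3)) - 47 = 0 - 47 = -47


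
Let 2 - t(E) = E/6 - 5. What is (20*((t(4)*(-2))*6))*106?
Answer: -161120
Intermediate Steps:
t(E) = 7 - E/6 (t(E) = 2 - (E/6 - 5) = 2 - (-5 + E/6) = 2 + (5 - E/6) = 7 - E/6)
(20*((t(4)*(-2))*6))*106 = (20*(((7 - ⅙*4)*(-2))*6))*106 = (20*(((7 - ⅔)*(-2))*6))*106 = (20*(((19/3)*(-2))*6))*106 = (20*(-38/3*6))*106 = (20*(-76))*106 = -1520*106 = -161120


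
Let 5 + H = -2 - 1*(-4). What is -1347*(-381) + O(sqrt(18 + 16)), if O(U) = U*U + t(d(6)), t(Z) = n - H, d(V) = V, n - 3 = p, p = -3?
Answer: 513244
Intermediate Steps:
H = -3 (H = -5 + (-2 - 1*(-4)) = -5 + (-2 + 4) = -5 + 2 = -3)
n = 0 (n = 3 - 3 = 0)
t(Z) = 3 (t(Z) = 0 - 1*(-3) = 0 + 3 = 3)
O(U) = 3 + U**2 (O(U) = U*U + 3 = U**2 + 3 = 3 + U**2)
-1347*(-381) + O(sqrt(18 + 16)) = -1347*(-381) + (3 + (sqrt(18 + 16))**2) = 513207 + (3 + (sqrt(34))**2) = 513207 + (3 + 34) = 513207 + 37 = 513244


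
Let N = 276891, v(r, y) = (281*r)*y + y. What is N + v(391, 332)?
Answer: 36754395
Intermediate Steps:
v(r, y) = y + 281*r*y (v(r, y) = 281*r*y + y = y + 281*r*y)
N + v(391, 332) = 276891 + 332*(1 + 281*391) = 276891 + 332*(1 + 109871) = 276891 + 332*109872 = 276891 + 36477504 = 36754395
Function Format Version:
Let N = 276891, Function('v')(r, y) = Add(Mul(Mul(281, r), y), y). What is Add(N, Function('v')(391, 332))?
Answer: 36754395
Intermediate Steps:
Function('v')(r, y) = Add(y, Mul(281, r, y)) (Function('v')(r, y) = Add(Mul(281, r, y), y) = Add(y, Mul(281, r, y)))
Add(N, Function('v')(391, 332)) = Add(276891, Mul(332, Add(1, Mul(281, 391)))) = Add(276891, Mul(332, Add(1, 109871))) = Add(276891, Mul(332, 109872)) = Add(276891, 36477504) = 36754395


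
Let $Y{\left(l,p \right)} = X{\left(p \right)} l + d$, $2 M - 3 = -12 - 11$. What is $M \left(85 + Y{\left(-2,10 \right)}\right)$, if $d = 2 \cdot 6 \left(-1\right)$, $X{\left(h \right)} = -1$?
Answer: $-750$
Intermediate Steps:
$M = -10$ ($M = \frac{3}{2} + \frac{-12 - 11}{2} = \frac{3}{2} + \frac{1}{2} \left(-23\right) = \frac{3}{2} - \frac{23}{2} = -10$)
$d = -12$ ($d = 12 \left(-1\right) = -12$)
$Y{\left(l,p \right)} = -12 - l$ ($Y{\left(l,p \right)} = - l - 12 = -12 - l$)
$M \left(85 + Y{\left(-2,10 \right)}\right) = - 10 \left(85 - 10\right) = \left(-10\right) 75 = -750$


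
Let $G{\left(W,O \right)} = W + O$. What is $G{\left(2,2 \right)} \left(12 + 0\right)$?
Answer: $48$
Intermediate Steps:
$G{\left(W,O \right)} = O + W$
$G{\left(2,2 \right)} \left(12 + 0\right) = \left(2 + 2\right) \left(12 + 0\right) = 4 \cdot 12 = 48$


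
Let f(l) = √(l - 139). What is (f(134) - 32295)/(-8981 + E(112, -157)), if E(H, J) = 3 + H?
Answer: 32295/8866 - I*√5/8866 ≈ 3.6426 - 0.00025221*I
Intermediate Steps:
f(l) = √(-139 + l)
(f(134) - 32295)/(-8981 + E(112, -157)) = (√(-139 + 134) - 32295)/(-8981 + (3 + 112)) = (√(-5) - 32295)/(-8981 + 115) = (I*√5 - 32295)/(-8866) = (-32295 + I*√5)*(-1/8866) = 32295/8866 - I*√5/8866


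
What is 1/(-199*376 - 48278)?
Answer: -1/123102 ≈ -8.1233e-6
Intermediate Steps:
1/(-199*376 - 48278) = 1/(-74824 - 48278) = 1/(-123102) = -1/123102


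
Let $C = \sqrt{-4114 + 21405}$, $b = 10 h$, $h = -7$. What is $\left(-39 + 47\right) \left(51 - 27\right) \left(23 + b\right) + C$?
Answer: $-9024 + \sqrt{17291} \approx -8892.5$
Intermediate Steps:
$b = -70$ ($b = 10 \left(-7\right) = -70$)
$C = \sqrt{17291} \approx 131.5$
$\left(-39 + 47\right) \left(51 - 27\right) \left(23 + b\right) + C = \left(-39 + 47\right) \left(51 - 27\right) \left(23 - 70\right) + \sqrt{17291} = 8 \cdot 24 \left(-47\right) + \sqrt{17291} = 192 \left(-47\right) + \sqrt{17291} = -9024 + \sqrt{17291}$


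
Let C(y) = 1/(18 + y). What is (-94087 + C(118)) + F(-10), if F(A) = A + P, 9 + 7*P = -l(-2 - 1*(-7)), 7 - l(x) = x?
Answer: -89581833/952 ≈ -94099.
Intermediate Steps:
l(x) = 7 - x
P = -11/7 (P = -9/7 + (-(7 - (-2 - 1*(-7))))/7 = -9/7 + (-(7 - (-2 + 7)))/7 = -9/7 + (-(7 - 1*5))/7 = -9/7 + (-(7 - 5))/7 = -9/7 + (-1*2)/7 = -9/7 + (⅐)*(-2) = -9/7 - 2/7 = -11/7 ≈ -1.5714)
F(A) = -11/7 + A (F(A) = A - 11/7 = -11/7 + A)
(-94087 + C(118)) + F(-10) = (-94087 + 1/(18 + 118)) + (-11/7 - 10) = (-94087 + 1/136) - 81/7 = -12795831/136 - 81/7 = -89581833/952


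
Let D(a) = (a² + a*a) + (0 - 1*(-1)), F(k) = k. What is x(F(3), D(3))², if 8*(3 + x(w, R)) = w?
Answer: 441/64 ≈ 6.8906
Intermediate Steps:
D(a) = 1 + 2*a² (D(a) = (a² + a²) + (0 + 1) = 2*a² + 1 = 1 + 2*a²)
x(w, R) = -3 + w/8
x(F(3), D(3))² = (-3 + (⅛)*3)² = (-3 + 3/8)² = (-21/8)² = 441/64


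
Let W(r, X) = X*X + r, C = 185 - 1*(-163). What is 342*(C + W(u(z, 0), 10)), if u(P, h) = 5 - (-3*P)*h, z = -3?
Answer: 154926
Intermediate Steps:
u(P, h) = 5 + 3*P*h (u(P, h) = 5 - (-3)*P*h = 5 + 3*P*h)
C = 348 (C = 185 + 163 = 348)
W(r, X) = r + X**2 (W(r, X) = X**2 + r = r + X**2)
342*(C + W(u(z, 0), 10)) = 342*(348 + ((5 + 3*(-3)*0) + 10**2)) = 342*(348 + ((5 + 0) + 100)) = 342*(348 + (5 + 100)) = 342*(348 + 105) = 342*453 = 154926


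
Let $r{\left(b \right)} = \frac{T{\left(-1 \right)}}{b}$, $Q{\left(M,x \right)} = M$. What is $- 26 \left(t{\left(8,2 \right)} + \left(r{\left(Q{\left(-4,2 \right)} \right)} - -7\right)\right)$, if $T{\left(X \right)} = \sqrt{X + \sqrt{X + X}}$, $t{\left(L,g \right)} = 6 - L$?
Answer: $-130 + \frac{13 \sqrt{-1 + i \sqrt{2}}}{2} \approx -126.07 + 7.597 i$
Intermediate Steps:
$T{\left(X \right)} = \sqrt{X + \sqrt{2} \sqrt{X}}$ ($T{\left(X \right)} = \sqrt{X + \sqrt{2 X}} = \sqrt{X + \sqrt{2} \sqrt{X}}$)
$r{\left(b \right)} = \frac{\sqrt{-1 + i \sqrt{2}}}{b}$ ($r{\left(b \right)} = \frac{\sqrt{-1 + \sqrt{2} \sqrt{-1}}}{b} = \frac{\sqrt{-1 + \sqrt{2} i}}{b} = \frac{\sqrt{-1 + i \sqrt{2}}}{b}$)
$- 26 \left(t{\left(8,2 \right)} + \left(r{\left(Q{\left(-4,2 \right)} \right)} - -7\right)\right) = - 26 \left(\left(6 - 8\right) + \left(\frac{\sqrt{-1 + i \sqrt{2}}}{-4} - -7\right)\right) = - 26 \left(\left(6 - 8\right) + \left(- \frac{\sqrt{-1 + i \sqrt{2}}}{4} + 7\right)\right) = - 26 \left(-2 + \left(7 - \frac{\sqrt{-1 + i \sqrt{2}}}{4}\right)\right) = - 26 \left(5 - \frac{\sqrt{-1 + i \sqrt{2}}}{4}\right) = -130 + \frac{13 \sqrt{-1 + i \sqrt{2}}}{2}$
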